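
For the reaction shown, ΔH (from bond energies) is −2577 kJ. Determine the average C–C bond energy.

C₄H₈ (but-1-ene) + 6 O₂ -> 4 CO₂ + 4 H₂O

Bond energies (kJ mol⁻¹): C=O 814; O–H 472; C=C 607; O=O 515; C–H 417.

D(C–C) ≈ 339 kJ/mol

Let D be the C–C bond energy.
Σ(broken) = 2×D + 8×417 + 1×607 + 6×515 = 7033 + 2D
Σ(formed) = 8×814 + 8×472 = 10288
ΔH = Σ(broken) − Σ(formed) = (7033 + 2D) − (10288) = −3255 + 2D
Setting this equal to −2577 kJ gives 2D = 678, so D = 339 kJ/mol.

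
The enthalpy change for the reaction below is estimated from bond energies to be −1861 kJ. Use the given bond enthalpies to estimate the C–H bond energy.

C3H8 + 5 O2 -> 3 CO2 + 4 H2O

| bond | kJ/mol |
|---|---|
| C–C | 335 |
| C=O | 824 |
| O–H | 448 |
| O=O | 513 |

Let D be the C–H bond energy.
Σ(broken) = 2×335 + 8×D + 5×513 = 3235 + 8D
Σ(formed) = 6×824 + 8×448 = 8528
ΔH = Σ(broken) − Σ(formed) = (3235 + 8D) − (8528) = −5293 + 8D
Setting this equal to −1861 kJ gives 8D = 3432, so D = 429 kJ/mol.

D(C–H) ≈ 429 kJ/mol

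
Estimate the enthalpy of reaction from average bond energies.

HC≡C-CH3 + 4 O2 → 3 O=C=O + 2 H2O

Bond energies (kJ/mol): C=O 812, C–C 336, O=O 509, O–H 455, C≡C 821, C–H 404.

ΔH ≈ −1883 kJ

Bonds broken (reactants):
  C≡C: 1 × 821 = 821
  C–C: 1 × 336 = 336
  C–H: 4 × 404 = 1616
  O=O: 4 × 509 = 2036
  Σ(broken) = 4809 kJ
Bonds formed (products):
  C=O: 6 × 812 = 4872
  O–H: 4 × 455 = 1820
  Σ(formed) = 6692 kJ
ΔH = Σ(broken) − Σ(formed) = 4809 − 6692 = −1883 kJ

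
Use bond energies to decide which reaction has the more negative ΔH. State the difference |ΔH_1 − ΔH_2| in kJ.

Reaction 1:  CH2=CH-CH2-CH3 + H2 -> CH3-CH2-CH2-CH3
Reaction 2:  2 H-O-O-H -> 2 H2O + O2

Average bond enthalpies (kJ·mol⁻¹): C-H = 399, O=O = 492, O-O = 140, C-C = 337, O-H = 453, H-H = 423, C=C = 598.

Reaction 1:
  Bonds broken (reactants):
    C-C: 2 × 337 = 674
    C-H: 8 × 399 = 3192
    C=C: 1 × 598 = 598
    H-H: 1 × 423 = 423
    Σ(broken) = 4887 kJ
  Bonds formed (products):
    C-C: 3 × 337 = 1011
    C-H: 10 × 399 = 3990
    Σ(formed) = 5001 kJ
  ΔH_1 = 4887 − 5001 = −114 kJ
Reaction 2:
  Bonds broken (reactants):
    O-H: 4 × 453 = 1812
    O-O: 2 × 140 = 280
    Σ(broken) = 2092 kJ
  Bonds formed (products):
    O-H: 4 × 453 = 1812
    O=O: 1 × 492 = 492
    Σ(formed) = 2304 kJ
  ΔH_2 = 2092 − 2304 = −212 kJ
ΔH_1 − ΔH_2 = +98 kJ, so reaction 2 has the more negative ΔH; |ΔH_1 − ΔH_2| = 98 kJ.

Reaction 2, by 98 kJ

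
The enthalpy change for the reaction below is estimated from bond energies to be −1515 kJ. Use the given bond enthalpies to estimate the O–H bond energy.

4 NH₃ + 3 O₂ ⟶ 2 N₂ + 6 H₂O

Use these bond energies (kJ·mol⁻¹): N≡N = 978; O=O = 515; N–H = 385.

Let D be the O–H bond energy.
Σ(broken) = 12×385 + 3×515 = 6165
Σ(formed) = 2×978 + 12×D = 1956 + 12D
ΔH = Σ(broken) − Σ(formed) = (6165) − (1956 + 12D) = +4209 − 12D
Setting this equal to −1515 kJ gives 12D = 5724, so D = 477 kJ/mol.

D(O–H) ≈ 477 kJ/mol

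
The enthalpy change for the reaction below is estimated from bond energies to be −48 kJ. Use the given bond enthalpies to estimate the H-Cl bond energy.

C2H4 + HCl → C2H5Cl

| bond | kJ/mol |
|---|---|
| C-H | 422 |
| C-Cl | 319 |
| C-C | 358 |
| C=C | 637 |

D(H-Cl) ≈ 414 kJ/mol

Let D be the H-Cl bond energy.
Σ(broken) = 4×422 + 1×637 + 1×D = 2325 + D
Σ(formed) = 1×358 + 1×319 + 5×422 = 2787
ΔH = Σ(broken) − Σ(formed) = (2325 + D) − (2787) = −462 + D
Setting this equal to −48 kJ gives D = 414 kJ/mol.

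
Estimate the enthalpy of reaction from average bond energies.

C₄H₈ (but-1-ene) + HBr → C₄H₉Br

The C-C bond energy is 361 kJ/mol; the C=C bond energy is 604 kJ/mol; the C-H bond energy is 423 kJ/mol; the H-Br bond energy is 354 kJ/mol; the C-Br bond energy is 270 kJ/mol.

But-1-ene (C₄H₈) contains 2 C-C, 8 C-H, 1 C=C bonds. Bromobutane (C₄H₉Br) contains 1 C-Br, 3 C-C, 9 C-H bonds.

ΔH ≈ −96 kJ

Bonds broken (reactants):
  C-C: 2 × 361 = 722
  C-H: 8 × 423 = 3384
  C=C: 1 × 604 = 604
  H-Br: 1 × 354 = 354
  Σ(broken) = 5064 kJ
Bonds formed (products):
  C-Br: 1 × 270 = 270
  C-C: 3 × 361 = 1083
  C-H: 9 × 423 = 3807
  Σ(formed) = 5160 kJ
ΔH = Σ(broken) − Σ(formed) = 5064 − 5160 = −96 kJ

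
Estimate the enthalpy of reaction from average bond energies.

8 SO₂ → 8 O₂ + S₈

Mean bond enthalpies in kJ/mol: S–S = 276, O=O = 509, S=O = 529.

Bonds broken (reactants):
  S=O: 16 × 529 = 8464
  Σ(broken) = 8464 kJ
Bonds formed (products):
  O=O: 8 × 509 = 4072
  S–S: 8 × 276 = 2208
  Σ(formed) = 6280 kJ
ΔH = Σ(broken) − Σ(formed) = 8464 − 6280 = +2184 kJ

ΔH ≈ +2184 kJ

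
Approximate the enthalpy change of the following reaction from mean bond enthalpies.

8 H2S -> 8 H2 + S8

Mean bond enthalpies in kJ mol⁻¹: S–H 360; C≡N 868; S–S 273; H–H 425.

Bonds broken (reactants):
  S–H: 16 × 360 = 5760
  Σ(broken) = 5760 kJ
Bonds formed (products):
  H–H: 8 × 425 = 3400
  S–S: 8 × 273 = 2184
  Σ(formed) = 5584 kJ
ΔH = Σ(broken) − Σ(formed) = 5760 − 5584 = +176 kJ

ΔH ≈ +176 kJ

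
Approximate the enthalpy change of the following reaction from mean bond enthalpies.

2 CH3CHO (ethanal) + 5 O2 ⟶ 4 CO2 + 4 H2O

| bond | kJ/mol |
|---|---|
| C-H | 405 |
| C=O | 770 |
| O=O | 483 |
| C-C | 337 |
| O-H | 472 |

Bonds broken (reactants):
  C-C: 2 × 337 = 674
  C-H: 8 × 405 = 3240
  C=O: 2 × 770 = 1540
  O=O: 5 × 483 = 2415
  Σ(broken) = 7869 kJ
Bonds formed (products):
  C=O: 8 × 770 = 6160
  O-H: 8 × 472 = 3776
  Σ(formed) = 9936 kJ
ΔH = Σ(broken) − Σ(formed) = 7869 − 9936 = −2067 kJ

ΔH ≈ −2067 kJ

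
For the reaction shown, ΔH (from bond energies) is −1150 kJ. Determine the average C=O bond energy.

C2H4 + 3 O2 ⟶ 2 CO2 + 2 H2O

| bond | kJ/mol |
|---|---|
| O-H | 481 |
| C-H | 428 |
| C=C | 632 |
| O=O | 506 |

Let D be the C=O bond energy.
Σ(broken) = 4×428 + 1×632 + 3×506 = 3862
Σ(formed) = 4×D + 4×481 = 1924 + 4D
ΔH = Σ(broken) − Σ(formed) = (3862) − (1924 + 4D) = +1938 − 4D
Setting this equal to −1150 kJ gives 4D = 3088, so D = 772 kJ/mol.

D(C=O) ≈ 772 kJ/mol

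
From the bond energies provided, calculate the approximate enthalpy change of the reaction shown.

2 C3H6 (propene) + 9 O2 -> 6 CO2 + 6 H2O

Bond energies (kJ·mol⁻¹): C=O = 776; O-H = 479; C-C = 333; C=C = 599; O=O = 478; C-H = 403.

ΔH ≈ −4058 kJ

Bonds broken (reactants):
  C-C: 2 × 333 = 666
  C-H: 12 × 403 = 4836
  C=C: 2 × 599 = 1198
  O=O: 9 × 478 = 4302
  Σ(broken) = 11002 kJ
Bonds formed (products):
  C=O: 12 × 776 = 9312
  O-H: 12 × 479 = 5748
  Σ(formed) = 15060 kJ
ΔH = Σ(broken) − Σ(formed) = 11002 − 15060 = −4058 kJ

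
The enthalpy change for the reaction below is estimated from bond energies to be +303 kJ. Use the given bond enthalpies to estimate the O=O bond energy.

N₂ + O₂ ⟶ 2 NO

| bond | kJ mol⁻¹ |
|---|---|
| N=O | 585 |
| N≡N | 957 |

Let D be the O=O bond energy.
Σ(broken) = 1×957 + 1×D = 957 + D
Σ(formed) = 2×585 = 1170
ΔH = Σ(broken) − Σ(formed) = (957 + D) − (1170) = −213 + D
Setting this equal to +303 kJ gives D = 516 kJ/mol.

D(O=O) ≈ 516 kJ/mol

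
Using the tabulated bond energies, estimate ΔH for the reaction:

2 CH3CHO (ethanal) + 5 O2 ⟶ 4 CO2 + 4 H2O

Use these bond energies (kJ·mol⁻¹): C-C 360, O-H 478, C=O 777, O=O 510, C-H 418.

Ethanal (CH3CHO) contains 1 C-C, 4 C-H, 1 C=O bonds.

ΔH ≈ −1872 kJ

Bonds broken (reactants):
  C-C: 2 × 360 = 720
  C-H: 8 × 418 = 3344
  C=O: 2 × 777 = 1554
  O=O: 5 × 510 = 2550
  Σ(broken) = 8168 kJ
Bonds formed (products):
  C=O: 8 × 777 = 6216
  O-H: 8 × 478 = 3824
  Σ(formed) = 10040 kJ
ΔH = Σ(broken) − Σ(formed) = 8168 − 10040 = −1872 kJ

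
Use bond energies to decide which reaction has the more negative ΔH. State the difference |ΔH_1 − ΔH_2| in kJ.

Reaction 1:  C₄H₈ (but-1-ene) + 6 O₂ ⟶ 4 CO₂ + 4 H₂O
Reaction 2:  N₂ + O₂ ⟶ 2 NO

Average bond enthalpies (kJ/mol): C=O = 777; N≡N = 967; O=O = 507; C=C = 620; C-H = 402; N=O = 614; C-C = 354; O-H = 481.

Reaction 1, by 2724 kJ

Reaction 1:
  Bonds broken (reactants):
    C-C: 2 × 354 = 708
    C-H: 8 × 402 = 3216
    C=C: 1 × 620 = 620
    O=O: 6 × 507 = 3042
    Σ(broken) = 7586 kJ
  Bonds formed (products):
    C=O: 8 × 777 = 6216
    O-H: 8 × 481 = 3848
    Σ(formed) = 10064 kJ
  ΔH_1 = 7586 − 10064 = −2478 kJ
Reaction 2:
  Bonds broken (reactants):
    N≡N: 1 × 967 = 967
    O=O: 1 × 507 = 507
    Σ(broken) = 1474 kJ
  Bonds formed (products):
    N=O: 2 × 614 = 1228
    Σ(formed) = 1228 kJ
  ΔH_2 = 1474 − 1228 = +246 kJ
ΔH_1 − ΔH_2 = −2724 kJ, so reaction 1 has the more negative ΔH; |ΔH_1 − ΔH_2| = 2724 kJ.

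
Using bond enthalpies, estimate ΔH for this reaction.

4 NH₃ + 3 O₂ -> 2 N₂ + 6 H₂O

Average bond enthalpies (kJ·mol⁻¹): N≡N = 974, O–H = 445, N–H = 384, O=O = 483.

Bonds broken (reactants):
  N–H: 12 × 384 = 4608
  O=O: 3 × 483 = 1449
  Σ(broken) = 6057 kJ
Bonds formed (products):
  N≡N: 2 × 974 = 1948
  O–H: 12 × 445 = 5340
  Σ(formed) = 7288 kJ
ΔH = Σ(broken) − Σ(formed) = 6057 − 7288 = −1231 kJ

ΔH ≈ −1231 kJ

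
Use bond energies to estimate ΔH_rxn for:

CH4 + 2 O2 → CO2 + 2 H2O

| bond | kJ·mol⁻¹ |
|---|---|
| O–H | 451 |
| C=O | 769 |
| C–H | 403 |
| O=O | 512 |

ΔH ≈ −706 kJ

Bonds broken (reactants):
  C–H: 4 × 403 = 1612
  O=O: 2 × 512 = 1024
  Σ(broken) = 2636 kJ
Bonds formed (products):
  C=O: 2 × 769 = 1538
  O–H: 4 × 451 = 1804
  Σ(formed) = 3342 kJ
ΔH = Σ(broken) − Σ(formed) = 2636 − 3342 = −706 kJ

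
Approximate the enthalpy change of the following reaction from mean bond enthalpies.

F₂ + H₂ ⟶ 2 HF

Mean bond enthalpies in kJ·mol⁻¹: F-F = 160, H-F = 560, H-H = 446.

ΔH ≈ −514 kJ

Bonds broken (reactants):
  F-F: 1 × 160 = 160
  H-H: 1 × 446 = 446
  Σ(broken) = 606 kJ
Bonds formed (products):
  H-F: 2 × 560 = 1120
  Σ(formed) = 1120 kJ
ΔH = Σ(broken) − Σ(formed) = 606 − 1120 = −514 kJ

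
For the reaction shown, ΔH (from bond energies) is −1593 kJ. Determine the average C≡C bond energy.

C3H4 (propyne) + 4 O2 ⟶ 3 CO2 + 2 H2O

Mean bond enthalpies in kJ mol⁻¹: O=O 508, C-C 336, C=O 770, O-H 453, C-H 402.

D(C≡C) ≈ 863 kJ/mol

Let D be the C≡C bond energy.
Σ(broken) = 1×D + 1×336 + 4×402 + 4×508 = 3976 + D
Σ(formed) = 6×770 + 4×453 = 6432
ΔH = Σ(broken) − Σ(formed) = (3976 + D) − (6432) = −2456 + D
Setting this equal to −1593 kJ gives D = 863 kJ/mol.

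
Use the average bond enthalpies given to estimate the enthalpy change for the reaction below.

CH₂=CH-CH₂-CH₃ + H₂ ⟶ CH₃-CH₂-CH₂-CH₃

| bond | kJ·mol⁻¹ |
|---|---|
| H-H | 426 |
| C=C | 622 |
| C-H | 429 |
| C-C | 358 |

ΔH ≈ −168 kJ

Bonds broken (reactants):
  C-C: 2 × 358 = 716
  C-H: 8 × 429 = 3432
  C=C: 1 × 622 = 622
  H-H: 1 × 426 = 426
  Σ(broken) = 5196 kJ
Bonds formed (products):
  C-C: 3 × 358 = 1074
  C-H: 10 × 429 = 4290
  Σ(formed) = 5364 kJ
ΔH = Σ(broken) − Σ(formed) = 5196 − 5364 = −168 kJ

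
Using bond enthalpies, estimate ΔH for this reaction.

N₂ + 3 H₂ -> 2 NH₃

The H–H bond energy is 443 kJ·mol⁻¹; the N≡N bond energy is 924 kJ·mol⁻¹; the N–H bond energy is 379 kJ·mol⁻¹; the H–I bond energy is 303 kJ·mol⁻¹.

ΔH ≈ −21 kJ

Bonds broken (reactants):
  H–H: 3 × 443 = 1329
  N≡N: 1 × 924 = 924
  Σ(broken) = 2253 kJ
Bonds formed (products):
  N–H: 6 × 379 = 2274
  Σ(formed) = 2274 kJ
ΔH = Σ(broken) − Σ(formed) = 2253 − 2274 = −21 kJ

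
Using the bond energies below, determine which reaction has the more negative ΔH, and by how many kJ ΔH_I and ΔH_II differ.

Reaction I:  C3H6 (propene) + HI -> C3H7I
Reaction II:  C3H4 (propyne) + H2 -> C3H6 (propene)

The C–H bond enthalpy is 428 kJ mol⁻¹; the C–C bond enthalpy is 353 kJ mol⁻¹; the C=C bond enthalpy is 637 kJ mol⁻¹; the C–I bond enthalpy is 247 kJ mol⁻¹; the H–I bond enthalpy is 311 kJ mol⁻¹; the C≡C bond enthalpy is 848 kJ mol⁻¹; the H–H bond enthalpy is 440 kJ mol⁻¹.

Reaction I:
  Bonds broken (reactants):
    C–C: 1 × 353 = 353
    C–H: 6 × 428 = 2568
    C=C: 1 × 637 = 637
    H–I: 1 × 311 = 311
    Σ(broken) = 3869 kJ
  Bonds formed (products):
    C–C: 2 × 353 = 706
    C–H: 7 × 428 = 2996
    C–I: 1 × 247 = 247
    Σ(formed) = 3949 kJ
  ΔH_I = 3869 − 3949 = −80 kJ
Reaction II:
  Bonds broken (reactants):
    C≡C: 1 × 848 = 848
    C–C: 1 × 353 = 353
    C–H: 4 × 428 = 1712
    H–H: 1 × 440 = 440
    Σ(broken) = 3353 kJ
  Bonds formed (products):
    C–C: 1 × 353 = 353
    C–H: 6 × 428 = 2568
    C=C: 1 × 637 = 637
    Σ(formed) = 3558 kJ
  ΔH_II = 3353 − 3558 = −205 kJ
ΔH_I − ΔH_II = +125 kJ, so reaction II has the more negative ΔH; |ΔH_I − ΔH_II| = 125 kJ.

Reaction II, by 125 kJ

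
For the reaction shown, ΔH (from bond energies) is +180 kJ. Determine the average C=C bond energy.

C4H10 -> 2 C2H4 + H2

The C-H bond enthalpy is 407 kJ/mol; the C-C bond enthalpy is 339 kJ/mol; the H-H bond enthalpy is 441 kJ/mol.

D(C=C) ≈ 605 kJ/mol

Let D be the C=C bond energy.
Σ(broken) = 3×339 + 10×407 = 5087
Σ(formed) = 8×407 + 2×D + 1×441 = 3697 + 2D
ΔH = Σ(broken) − Σ(formed) = (5087) − (3697 + 2D) = +1390 − 2D
Setting this equal to +180 kJ gives 2D = 1210, so D = 605 kJ/mol.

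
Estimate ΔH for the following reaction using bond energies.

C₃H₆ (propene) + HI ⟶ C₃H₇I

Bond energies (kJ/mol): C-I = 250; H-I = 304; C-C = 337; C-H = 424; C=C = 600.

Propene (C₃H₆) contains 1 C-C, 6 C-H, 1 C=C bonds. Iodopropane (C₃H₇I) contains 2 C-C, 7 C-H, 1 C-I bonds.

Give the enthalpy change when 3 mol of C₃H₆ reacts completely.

Bonds broken (reactants):
  C-C: 1 × 337 = 337
  C-H: 6 × 424 = 2544
  C=C: 1 × 600 = 600
  H-I: 1 × 304 = 304
  Σ(broken) = 3785 kJ
Bonds formed (products):
  C-C: 2 × 337 = 674
  C-H: 7 × 424 = 2968
  C-I: 1 × 250 = 250
  Σ(formed) = 3892 kJ
ΔH = Σ(broken) − Σ(formed) = 3785 − 3892 = −107 kJ
For 3× the reaction as written: 3 × (−107) = −321 kJ

ΔH = −321 kJ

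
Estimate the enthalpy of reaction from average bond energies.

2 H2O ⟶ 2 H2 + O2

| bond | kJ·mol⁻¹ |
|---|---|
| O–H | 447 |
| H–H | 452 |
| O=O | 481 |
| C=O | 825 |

ΔH ≈ +403 kJ

Bonds broken (reactants):
  O–H: 4 × 447 = 1788
  Σ(broken) = 1788 kJ
Bonds formed (products):
  H–H: 2 × 452 = 904
  O=O: 1 × 481 = 481
  Σ(formed) = 1385 kJ
ΔH = Σ(broken) − Σ(formed) = 1788 − 1385 = +403 kJ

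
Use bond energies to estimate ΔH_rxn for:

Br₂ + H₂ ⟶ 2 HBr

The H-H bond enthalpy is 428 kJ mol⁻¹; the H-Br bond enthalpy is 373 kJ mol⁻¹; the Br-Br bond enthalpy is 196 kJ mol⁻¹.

Bonds broken (reactants):
  Br-Br: 1 × 196 = 196
  H-H: 1 × 428 = 428
  Σ(broken) = 624 kJ
Bonds formed (products):
  H-Br: 2 × 373 = 746
  Σ(formed) = 746 kJ
ΔH = Σ(broken) − Σ(formed) = 624 − 746 = −122 kJ

ΔH ≈ −122 kJ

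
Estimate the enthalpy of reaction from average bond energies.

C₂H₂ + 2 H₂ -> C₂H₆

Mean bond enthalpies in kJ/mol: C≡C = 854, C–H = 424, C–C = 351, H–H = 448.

Bonds broken (reactants):
  C≡C: 1 × 854 = 854
  C–H: 2 × 424 = 848
  H–H: 2 × 448 = 896
  Σ(broken) = 2598 kJ
Bonds formed (products):
  C–C: 1 × 351 = 351
  C–H: 6 × 424 = 2544
  Σ(formed) = 2895 kJ
ΔH = Σ(broken) − Σ(formed) = 2598 − 2895 = −297 kJ

ΔH ≈ −297 kJ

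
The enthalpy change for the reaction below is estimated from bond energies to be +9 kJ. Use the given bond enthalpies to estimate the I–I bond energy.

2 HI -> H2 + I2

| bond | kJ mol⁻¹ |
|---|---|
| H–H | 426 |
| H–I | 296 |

D(I–I) ≈ 157 kJ/mol

Let D be the I–I bond energy.
Σ(broken) = 2×296 = 592
Σ(formed) = 1×426 + 1×D = 426 + D
ΔH = Σ(broken) − Σ(formed) = (592) − (426 + D) = +166 − D
Setting this equal to +9 kJ gives D = 157 kJ/mol.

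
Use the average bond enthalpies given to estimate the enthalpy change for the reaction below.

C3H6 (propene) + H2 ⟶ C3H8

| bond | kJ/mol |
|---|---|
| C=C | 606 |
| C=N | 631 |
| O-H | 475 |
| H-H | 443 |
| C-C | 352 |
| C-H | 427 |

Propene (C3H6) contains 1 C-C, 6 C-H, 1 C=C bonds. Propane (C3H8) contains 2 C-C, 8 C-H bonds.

Bonds broken (reactants):
  C-C: 1 × 352 = 352
  C-H: 6 × 427 = 2562
  C=C: 1 × 606 = 606
  H-H: 1 × 443 = 443
  Σ(broken) = 3963 kJ
Bonds formed (products):
  C-C: 2 × 352 = 704
  C-H: 8 × 427 = 3416
  Σ(formed) = 4120 kJ
ΔH = Σ(broken) − Σ(formed) = 3963 − 4120 = −157 kJ

ΔH ≈ −157 kJ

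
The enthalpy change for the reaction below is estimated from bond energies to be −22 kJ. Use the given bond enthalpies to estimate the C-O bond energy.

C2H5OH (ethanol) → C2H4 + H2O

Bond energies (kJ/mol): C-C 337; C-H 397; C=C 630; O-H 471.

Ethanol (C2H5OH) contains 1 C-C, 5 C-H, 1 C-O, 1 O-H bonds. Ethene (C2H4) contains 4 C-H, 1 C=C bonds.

D(C-O) ≈ 345 kJ/mol

Let D be the C-O bond energy.
Σ(broken) = 1×337 + 5×397 + 1×D + 1×471 = 2793 + D
Σ(formed) = 4×397 + 1×630 + 2×471 = 3160
ΔH = Σ(broken) − Σ(formed) = (2793 + D) − (3160) = −367 + D
Setting this equal to −22 kJ gives D = 345 kJ/mol.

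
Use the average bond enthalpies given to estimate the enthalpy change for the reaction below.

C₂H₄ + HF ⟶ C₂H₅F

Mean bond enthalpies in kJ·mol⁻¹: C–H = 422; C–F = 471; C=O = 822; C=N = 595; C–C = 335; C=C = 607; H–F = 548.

Bonds broken (reactants):
  C–H: 4 × 422 = 1688
  C=C: 1 × 607 = 607
  H–F: 1 × 548 = 548
  Σ(broken) = 2843 kJ
Bonds formed (products):
  C–C: 1 × 335 = 335
  C–F: 1 × 471 = 471
  C–H: 5 × 422 = 2110
  Σ(formed) = 2916 kJ
ΔH = Σ(broken) − Σ(formed) = 2843 − 2916 = −73 kJ

ΔH ≈ −73 kJ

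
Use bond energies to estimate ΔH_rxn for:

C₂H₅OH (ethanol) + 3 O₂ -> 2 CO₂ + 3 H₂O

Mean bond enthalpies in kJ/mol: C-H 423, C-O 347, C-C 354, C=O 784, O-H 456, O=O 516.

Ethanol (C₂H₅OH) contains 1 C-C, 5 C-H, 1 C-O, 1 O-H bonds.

Bonds broken (reactants):
  C-C: 1 × 354 = 354
  C-H: 5 × 423 = 2115
  C-O: 1 × 347 = 347
  O-H: 1 × 456 = 456
  O=O: 3 × 516 = 1548
  Σ(broken) = 4820 kJ
Bonds formed (products):
  C=O: 4 × 784 = 3136
  O-H: 6 × 456 = 2736
  Σ(formed) = 5872 kJ
ΔH = Σ(broken) − Σ(formed) = 4820 − 5872 = −1052 kJ

ΔH ≈ −1052 kJ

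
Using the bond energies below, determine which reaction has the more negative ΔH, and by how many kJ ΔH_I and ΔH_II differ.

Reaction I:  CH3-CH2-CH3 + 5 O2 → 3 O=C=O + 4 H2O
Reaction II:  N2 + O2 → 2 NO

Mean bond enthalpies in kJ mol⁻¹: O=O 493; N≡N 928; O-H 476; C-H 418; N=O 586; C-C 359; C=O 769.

Reaction I, by 2144 kJ

Reaction I:
  Bonds broken (reactants):
    C-C: 2 × 359 = 718
    C-H: 8 × 418 = 3344
    O=O: 5 × 493 = 2465
    Σ(broken) = 6527 kJ
  Bonds formed (products):
    C=O: 6 × 769 = 4614
    O-H: 8 × 476 = 3808
    Σ(formed) = 8422 kJ
  ΔH_I = 6527 − 8422 = −1895 kJ
Reaction II:
  Bonds broken (reactants):
    N≡N: 1 × 928 = 928
    O=O: 1 × 493 = 493
    Σ(broken) = 1421 kJ
  Bonds formed (products):
    N=O: 2 × 586 = 1172
    Σ(formed) = 1172 kJ
  ΔH_II = 1421 − 1172 = +249 kJ
ΔH_I − ΔH_II = −2144 kJ, so reaction I has the more negative ΔH; |ΔH_I − ΔH_II| = 2144 kJ.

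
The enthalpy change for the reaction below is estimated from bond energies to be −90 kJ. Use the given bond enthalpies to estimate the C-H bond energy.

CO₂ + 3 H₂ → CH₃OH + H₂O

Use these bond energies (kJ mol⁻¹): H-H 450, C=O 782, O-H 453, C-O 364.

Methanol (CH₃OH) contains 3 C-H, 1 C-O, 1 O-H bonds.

Let D be the C-H bond energy.
Σ(broken) = 2×782 + 3×450 = 2914
Σ(formed) = 3×D + 1×364 + 3×453 = 1723 + 3D
ΔH = Σ(broken) − Σ(formed) = (2914) − (1723 + 3D) = +1191 − 3D
Setting this equal to −90 kJ gives 3D = 1281, so D = 427 kJ/mol.

D(C-H) ≈ 427 kJ/mol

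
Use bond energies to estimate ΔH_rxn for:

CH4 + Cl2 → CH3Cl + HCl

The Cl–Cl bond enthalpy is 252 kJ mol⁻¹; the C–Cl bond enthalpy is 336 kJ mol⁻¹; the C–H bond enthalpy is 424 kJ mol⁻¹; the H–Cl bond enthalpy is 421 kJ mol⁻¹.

ΔH ≈ −81 kJ

Bonds broken (reactants):
  C–H: 4 × 424 = 1696
  Cl–Cl: 1 × 252 = 252
  Σ(broken) = 1948 kJ
Bonds formed (products):
  C–Cl: 1 × 336 = 336
  C–H: 3 × 424 = 1272
  H–Cl: 1 × 421 = 421
  Σ(formed) = 2029 kJ
ΔH = Σ(broken) − Σ(formed) = 1948 − 2029 = −81 kJ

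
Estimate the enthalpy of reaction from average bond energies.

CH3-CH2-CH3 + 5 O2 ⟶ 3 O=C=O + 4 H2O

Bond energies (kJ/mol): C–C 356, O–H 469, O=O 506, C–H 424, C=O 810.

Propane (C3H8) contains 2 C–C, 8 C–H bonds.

Bonds broken (reactants):
  C–C: 2 × 356 = 712
  C–H: 8 × 424 = 3392
  O=O: 5 × 506 = 2530
  Σ(broken) = 6634 kJ
Bonds formed (products):
  C=O: 6 × 810 = 4860
  O–H: 8 × 469 = 3752
  Σ(formed) = 8612 kJ
ΔH = Σ(broken) − Σ(formed) = 6634 − 8612 = −1978 kJ

ΔH ≈ −1978 kJ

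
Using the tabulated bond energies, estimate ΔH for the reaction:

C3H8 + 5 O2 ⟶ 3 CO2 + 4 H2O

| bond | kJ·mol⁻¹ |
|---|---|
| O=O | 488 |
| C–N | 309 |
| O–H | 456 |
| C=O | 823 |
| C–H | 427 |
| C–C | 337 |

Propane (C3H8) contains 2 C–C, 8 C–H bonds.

Bonds broken (reactants):
  C–C: 2 × 337 = 674
  C–H: 8 × 427 = 3416
  O=O: 5 × 488 = 2440
  Σ(broken) = 6530 kJ
Bonds formed (products):
  C=O: 6 × 823 = 4938
  O–H: 8 × 456 = 3648
  Σ(formed) = 8586 kJ
ΔH = Σ(broken) − Σ(formed) = 6530 − 8586 = −2056 kJ

ΔH ≈ −2056 kJ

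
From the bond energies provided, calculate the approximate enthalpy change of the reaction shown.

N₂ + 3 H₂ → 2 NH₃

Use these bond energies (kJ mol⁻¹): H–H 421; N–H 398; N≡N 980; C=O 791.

ΔH ≈ −145 kJ

Bonds broken (reactants):
  H–H: 3 × 421 = 1263
  N≡N: 1 × 980 = 980
  Σ(broken) = 2243 kJ
Bonds formed (products):
  N–H: 6 × 398 = 2388
  Σ(formed) = 2388 kJ
ΔH = Σ(broken) − Σ(formed) = 2243 − 2388 = −145 kJ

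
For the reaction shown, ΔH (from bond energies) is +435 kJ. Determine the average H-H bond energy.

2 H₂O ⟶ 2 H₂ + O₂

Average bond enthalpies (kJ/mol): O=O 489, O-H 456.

Let D be the H-H bond energy.
Σ(broken) = 4×456 = 1824
Σ(formed) = 2×D + 1×489 = 489 + 2D
ΔH = Σ(broken) − Σ(formed) = (1824) − (489 + 2D) = +1335 − 2D
Setting this equal to +435 kJ gives 2D = 900, so D = 450 kJ/mol.

D(H-H) ≈ 450 kJ/mol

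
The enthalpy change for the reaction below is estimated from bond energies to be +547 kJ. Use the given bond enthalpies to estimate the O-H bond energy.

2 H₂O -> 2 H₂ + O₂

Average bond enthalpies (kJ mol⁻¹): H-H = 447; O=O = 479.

D(O-H) ≈ 480 kJ/mol

Let D be the O-H bond energy.
Σ(broken) = 4×D = 4D
Σ(formed) = 2×447 + 1×479 = 1373
ΔH = Σ(broken) − Σ(formed) = (4D) − (1373) = −1373 + 4D
Setting this equal to +547 kJ gives 4D = 1920, so D = 480 kJ/mol.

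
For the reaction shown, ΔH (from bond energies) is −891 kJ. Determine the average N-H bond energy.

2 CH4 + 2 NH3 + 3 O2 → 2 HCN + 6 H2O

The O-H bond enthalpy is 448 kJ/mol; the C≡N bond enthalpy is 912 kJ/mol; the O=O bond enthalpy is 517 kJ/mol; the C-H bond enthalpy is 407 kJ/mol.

Let D be the N-H bond energy.
Σ(broken) = 8×407 + 6×D + 3×517 = 4807 + 6D
Σ(formed) = 2×912 + 2×407 + 12×448 = 8014
ΔH = Σ(broken) − Σ(formed) = (4807 + 6D) − (8014) = −3207 + 6D
Setting this equal to −891 kJ gives 6D = 2316, so D = 386 kJ/mol.

D(N-H) ≈ 386 kJ/mol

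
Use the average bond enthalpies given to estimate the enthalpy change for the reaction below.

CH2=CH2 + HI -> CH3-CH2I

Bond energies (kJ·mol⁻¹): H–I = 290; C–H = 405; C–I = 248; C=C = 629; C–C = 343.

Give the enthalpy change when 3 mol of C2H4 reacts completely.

ΔH = −231 kJ

Bonds broken (reactants):
  C–H: 4 × 405 = 1620
  C=C: 1 × 629 = 629
  H–I: 1 × 290 = 290
  Σ(broken) = 2539 kJ
Bonds formed (products):
  C–C: 1 × 343 = 343
  C–H: 5 × 405 = 2025
  C–I: 1 × 248 = 248
  Σ(formed) = 2616 kJ
ΔH = Σ(broken) − Σ(formed) = 2539 − 2616 = −77 kJ
For 3× the reaction as written: 3 × (−77) = −231 kJ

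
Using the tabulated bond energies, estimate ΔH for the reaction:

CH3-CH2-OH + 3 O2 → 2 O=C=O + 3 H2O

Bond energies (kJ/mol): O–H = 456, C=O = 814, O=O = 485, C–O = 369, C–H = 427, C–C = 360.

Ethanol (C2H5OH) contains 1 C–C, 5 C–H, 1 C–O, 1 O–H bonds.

ΔH ≈ −1217 kJ

Bonds broken (reactants):
  C–C: 1 × 360 = 360
  C–H: 5 × 427 = 2135
  C–O: 1 × 369 = 369
  O–H: 1 × 456 = 456
  O=O: 3 × 485 = 1455
  Σ(broken) = 4775 kJ
Bonds formed (products):
  C=O: 4 × 814 = 3256
  O–H: 6 × 456 = 2736
  Σ(formed) = 5992 kJ
ΔH = Σ(broken) − Σ(formed) = 4775 − 5992 = −1217 kJ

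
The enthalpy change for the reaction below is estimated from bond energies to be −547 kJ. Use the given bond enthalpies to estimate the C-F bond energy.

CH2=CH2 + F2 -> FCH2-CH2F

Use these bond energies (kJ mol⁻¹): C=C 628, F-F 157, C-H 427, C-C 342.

D(C-F) ≈ 495 kJ/mol

Let D be the C-F bond energy.
Σ(broken) = 4×427 + 1×628 + 1×157 = 2493
Σ(formed) = 1×342 + 2×D + 4×427 = 2050 + 2D
ΔH = Σ(broken) − Σ(formed) = (2493) − (2050 + 2D) = +443 − 2D
Setting this equal to −547 kJ gives 2D = 990, so D = 495 kJ/mol.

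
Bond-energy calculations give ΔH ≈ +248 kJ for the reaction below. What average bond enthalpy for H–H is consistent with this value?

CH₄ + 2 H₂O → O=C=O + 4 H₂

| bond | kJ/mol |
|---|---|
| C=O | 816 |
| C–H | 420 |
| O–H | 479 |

Let D be the H–H bond energy.
Σ(broken) = 4×420 + 4×479 = 3596
Σ(formed) = 2×816 + 4×D = 1632 + 4D
ΔH = Σ(broken) − Σ(formed) = (3596) − (1632 + 4D) = +1964 − 4D
Setting this equal to +248 kJ gives 4D = 1716, so D = 429 kJ/mol.

D(H–H) ≈ 429 kJ/mol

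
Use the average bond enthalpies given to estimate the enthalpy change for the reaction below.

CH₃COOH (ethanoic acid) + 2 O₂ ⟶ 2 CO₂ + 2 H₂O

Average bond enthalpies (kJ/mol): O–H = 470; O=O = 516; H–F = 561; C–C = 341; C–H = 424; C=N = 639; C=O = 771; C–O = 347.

Bonds broken (reactants):
  C–C: 1 × 341 = 341
  C–H: 3 × 424 = 1272
  C–O: 1 × 347 = 347
  C=O: 1 × 771 = 771
  O–H: 1 × 470 = 470
  O=O: 2 × 516 = 1032
  Σ(broken) = 4233 kJ
Bonds formed (products):
  C=O: 4 × 771 = 3084
  O–H: 4 × 470 = 1880
  Σ(formed) = 4964 kJ
ΔH = Σ(broken) − Σ(formed) = 4233 − 4964 = −731 kJ

ΔH ≈ −731 kJ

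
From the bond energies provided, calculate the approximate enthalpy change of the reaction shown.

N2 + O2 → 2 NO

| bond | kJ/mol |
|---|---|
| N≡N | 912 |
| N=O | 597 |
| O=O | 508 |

Bonds broken (reactants):
  N≡N: 1 × 912 = 912
  O=O: 1 × 508 = 508
  Σ(broken) = 1420 kJ
Bonds formed (products):
  N=O: 2 × 597 = 1194
  Σ(formed) = 1194 kJ
ΔH = Σ(broken) − Σ(formed) = 1420 − 1194 = +226 kJ

ΔH ≈ +226 kJ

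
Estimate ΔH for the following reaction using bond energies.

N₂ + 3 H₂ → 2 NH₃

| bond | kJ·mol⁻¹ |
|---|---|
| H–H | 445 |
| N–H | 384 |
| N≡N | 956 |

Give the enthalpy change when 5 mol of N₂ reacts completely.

ΔH = −65 kJ

Bonds broken (reactants):
  H–H: 3 × 445 = 1335
  N≡N: 1 × 956 = 956
  Σ(broken) = 2291 kJ
Bonds formed (products):
  N–H: 6 × 384 = 2304
  Σ(formed) = 2304 kJ
ΔH = Σ(broken) − Σ(formed) = 2291 − 2304 = −13 kJ
For 5× the reaction as written: 5 × (−13) = −65 kJ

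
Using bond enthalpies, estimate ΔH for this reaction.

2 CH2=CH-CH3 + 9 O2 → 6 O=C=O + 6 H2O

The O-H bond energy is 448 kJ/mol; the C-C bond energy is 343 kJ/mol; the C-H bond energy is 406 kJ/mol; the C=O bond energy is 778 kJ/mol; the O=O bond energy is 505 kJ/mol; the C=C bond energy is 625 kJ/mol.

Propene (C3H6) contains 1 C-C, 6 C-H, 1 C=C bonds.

ΔH ≈ −3359 kJ

Bonds broken (reactants):
  C-C: 2 × 343 = 686
  C-H: 12 × 406 = 4872
  C=C: 2 × 625 = 1250
  O=O: 9 × 505 = 4545
  Σ(broken) = 11353 kJ
Bonds formed (products):
  C=O: 12 × 778 = 9336
  O-H: 12 × 448 = 5376
  Σ(formed) = 14712 kJ
ΔH = Σ(broken) − Σ(formed) = 11353 − 14712 = −3359 kJ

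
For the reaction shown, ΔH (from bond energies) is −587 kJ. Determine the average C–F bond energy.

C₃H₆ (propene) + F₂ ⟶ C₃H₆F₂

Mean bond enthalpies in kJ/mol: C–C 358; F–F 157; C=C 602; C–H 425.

Let D be the C–F bond energy.
Σ(broken) = 1×358 + 6×425 + 1×602 + 1×157 = 3667
Σ(formed) = 2×358 + 2×D + 6×425 = 3266 + 2D
ΔH = Σ(broken) − Σ(formed) = (3667) − (3266 + 2D) = +401 − 2D
Setting this equal to −587 kJ gives 2D = 988, so D = 494 kJ/mol.

D(C–F) ≈ 494 kJ/mol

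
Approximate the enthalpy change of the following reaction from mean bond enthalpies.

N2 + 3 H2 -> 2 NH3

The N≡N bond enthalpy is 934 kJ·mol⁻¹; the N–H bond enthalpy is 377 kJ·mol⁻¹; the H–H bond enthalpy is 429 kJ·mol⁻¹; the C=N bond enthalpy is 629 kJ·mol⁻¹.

Bonds broken (reactants):
  H–H: 3 × 429 = 1287
  N≡N: 1 × 934 = 934
  Σ(broken) = 2221 kJ
Bonds formed (products):
  N–H: 6 × 377 = 2262
  Σ(formed) = 2262 kJ
ΔH = Σ(broken) − Σ(formed) = 2221 − 2262 = −41 kJ

ΔH ≈ −41 kJ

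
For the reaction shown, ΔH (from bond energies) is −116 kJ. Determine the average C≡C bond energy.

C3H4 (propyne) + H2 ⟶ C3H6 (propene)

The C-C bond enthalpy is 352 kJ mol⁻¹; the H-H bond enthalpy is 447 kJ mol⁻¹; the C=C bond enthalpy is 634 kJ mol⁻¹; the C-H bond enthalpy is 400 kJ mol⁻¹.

Let D be the C≡C bond energy.
Σ(broken) = 1×D + 1×352 + 4×400 + 1×447 = 2399 + D
Σ(formed) = 1×352 + 6×400 + 1×634 = 3386
ΔH = Σ(broken) − Σ(formed) = (2399 + D) − (3386) = −987 + D
Setting this equal to −116 kJ gives D = 871 kJ/mol.

D(C≡C) ≈ 871 kJ/mol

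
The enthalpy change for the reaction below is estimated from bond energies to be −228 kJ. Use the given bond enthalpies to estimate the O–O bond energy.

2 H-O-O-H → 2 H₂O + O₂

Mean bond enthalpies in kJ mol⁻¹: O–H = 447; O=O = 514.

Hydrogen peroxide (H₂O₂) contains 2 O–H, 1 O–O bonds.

D(O–O) ≈ 143 kJ/mol

Let D be the O–O bond energy.
Σ(broken) = 4×447 + 2×D = 1788 + 2D
Σ(formed) = 4×447 + 1×514 = 2302
ΔH = Σ(broken) − Σ(formed) = (1788 + 2D) − (2302) = −514 + 2D
Setting this equal to −228 kJ gives 2D = 286, so D = 143 kJ/mol.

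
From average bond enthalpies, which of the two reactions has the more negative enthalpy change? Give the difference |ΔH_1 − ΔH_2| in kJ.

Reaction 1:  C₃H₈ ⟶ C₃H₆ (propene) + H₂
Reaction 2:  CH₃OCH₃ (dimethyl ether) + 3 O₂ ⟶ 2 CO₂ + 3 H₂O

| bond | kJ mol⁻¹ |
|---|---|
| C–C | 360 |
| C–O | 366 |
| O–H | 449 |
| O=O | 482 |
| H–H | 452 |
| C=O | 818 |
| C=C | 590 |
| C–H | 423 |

Reaction 1:
  Bonds broken (reactants):
    C–C: 2 × 360 = 720
    C–H: 8 × 423 = 3384
    Σ(broken) = 4104 kJ
  Bonds formed (products):
    C–C: 1 × 360 = 360
    C–H: 6 × 423 = 2538
    C=C: 1 × 590 = 590
    H–H: 1 × 452 = 452
    Σ(formed) = 3940 kJ
  ΔH_1 = 4104 − 3940 = +164 kJ
Reaction 2:
  Bonds broken (reactants):
    C–H: 6 × 423 = 2538
    C–O: 2 × 366 = 732
    O=O: 3 × 482 = 1446
    Σ(broken) = 4716 kJ
  Bonds formed (products):
    C=O: 4 × 818 = 3272
    O–H: 6 × 449 = 2694
    Σ(formed) = 5966 kJ
  ΔH_2 = 4716 − 5966 = −1250 kJ
ΔH_1 − ΔH_2 = +1414 kJ, so reaction 2 has the more negative ΔH; |ΔH_1 − ΔH_2| = 1414 kJ.

Reaction 2, by 1414 kJ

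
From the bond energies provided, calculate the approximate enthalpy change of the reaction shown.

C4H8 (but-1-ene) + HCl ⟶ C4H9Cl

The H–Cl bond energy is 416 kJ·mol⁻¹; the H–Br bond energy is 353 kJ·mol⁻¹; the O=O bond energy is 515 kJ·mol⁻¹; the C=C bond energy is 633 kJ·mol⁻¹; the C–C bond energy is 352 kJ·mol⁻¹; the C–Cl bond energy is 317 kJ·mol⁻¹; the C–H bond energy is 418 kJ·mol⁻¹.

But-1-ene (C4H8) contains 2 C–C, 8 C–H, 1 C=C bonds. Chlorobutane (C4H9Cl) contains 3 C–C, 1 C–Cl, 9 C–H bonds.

Bonds broken (reactants):
  C–C: 2 × 352 = 704
  C–H: 8 × 418 = 3344
  C=C: 1 × 633 = 633
  H–Cl: 1 × 416 = 416
  Σ(broken) = 5097 kJ
Bonds formed (products):
  C–C: 3 × 352 = 1056
  C–Cl: 1 × 317 = 317
  C–H: 9 × 418 = 3762
  Σ(formed) = 5135 kJ
ΔH = Σ(broken) − Σ(formed) = 5097 − 5135 = −38 kJ

ΔH ≈ −38 kJ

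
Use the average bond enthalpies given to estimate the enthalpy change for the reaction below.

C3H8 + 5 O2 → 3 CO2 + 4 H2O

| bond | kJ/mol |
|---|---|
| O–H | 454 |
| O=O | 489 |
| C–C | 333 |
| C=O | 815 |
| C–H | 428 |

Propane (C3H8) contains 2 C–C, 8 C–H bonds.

Bonds broken (reactants):
  C–C: 2 × 333 = 666
  C–H: 8 × 428 = 3424
  O=O: 5 × 489 = 2445
  Σ(broken) = 6535 kJ
Bonds formed (products):
  C=O: 6 × 815 = 4890
  O–H: 8 × 454 = 3632
  Σ(formed) = 8522 kJ
ΔH = Σ(broken) − Σ(formed) = 6535 − 8522 = −1987 kJ

ΔH ≈ −1987 kJ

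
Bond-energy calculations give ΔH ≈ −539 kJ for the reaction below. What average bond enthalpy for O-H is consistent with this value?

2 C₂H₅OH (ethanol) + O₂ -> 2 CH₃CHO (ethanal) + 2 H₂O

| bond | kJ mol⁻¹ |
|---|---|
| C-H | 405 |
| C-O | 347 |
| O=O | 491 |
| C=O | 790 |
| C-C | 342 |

D(O-H) ≈ 477 kJ/mol

Let D be the O-H bond energy.
Σ(broken) = 2×342 + 10×405 + 2×347 + 2×D + 1×491 = 5919 + 2D
Σ(formed) = 2×342 + 8×405 + 2×790 + 4×D = 5504 + 4D
ΔH = Σ(broken) − Σ(formed) = (5919 + 2D) − (5504 + 4D) = +415 − 2D
Setting this equal to −539 kJ gives 2D = 954, so D = 477 kJ/mol.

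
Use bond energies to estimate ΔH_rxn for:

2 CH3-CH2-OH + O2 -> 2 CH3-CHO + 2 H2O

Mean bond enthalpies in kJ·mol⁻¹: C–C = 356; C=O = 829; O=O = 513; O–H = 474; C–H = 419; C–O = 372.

ΔH ≈ −511 kJ

Bonds broken (reactants):
  C–C: 2 × 356 = 712
  C–H: 10 × 419 = 4190
  C–O: 2 × 372 = 744
  O–H: 2 × 474 = 948
  O=O: 1 × 513 = 513
  Σ(broken) = 7107 kJ
Bonds formed (products):
  C–C: 2 × 356 = 712
  C–H: 8 × 419 = 3352
  C=O: 2 × 829 = 1658
  O–H: 4 × 474 = 1896
  Σ(formed) = 7618 kJ
ΔH = Σ(broken) − Σ(formed) = 7107 − 7618 = −511 kJ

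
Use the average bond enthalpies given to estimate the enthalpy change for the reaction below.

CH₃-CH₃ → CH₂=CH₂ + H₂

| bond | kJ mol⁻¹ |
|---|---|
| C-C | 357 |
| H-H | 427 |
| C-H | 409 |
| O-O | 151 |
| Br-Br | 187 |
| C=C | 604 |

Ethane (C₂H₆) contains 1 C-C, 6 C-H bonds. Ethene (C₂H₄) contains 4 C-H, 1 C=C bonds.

Bonds broken (reactants):
  C-C: 1 × 357 = 357
  C-H: 6 × 409 = 2454
  Σ(broken) = 2811 kJ
Bonds formed (products):
  C-H: 4 × 409 = 1636
  C=C: 1 × 604 = 604
  H-H: 1 × 427 = 427
  Σ(formed) = 2667 kJ
ΔH = Σ(broken) − Σ(formed) = 2811 − 2667 = +144 kJ

ΔH ≈ +144 kJ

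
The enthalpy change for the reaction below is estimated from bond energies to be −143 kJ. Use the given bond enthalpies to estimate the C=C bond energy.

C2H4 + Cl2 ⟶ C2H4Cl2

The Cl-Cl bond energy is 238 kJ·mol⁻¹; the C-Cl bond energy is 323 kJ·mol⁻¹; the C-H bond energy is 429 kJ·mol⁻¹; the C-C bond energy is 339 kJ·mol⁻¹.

D(C=C) ≈ 604 kJ/mol

Let D be the C=C bond energy.
Σ(broken) = 4×429 + 1×D + 1×238 = 1954 + D
Σ(formed) = 1×339 + 2×323 + 4×429 = 2701
ΔH = Σ(broken) − Σ(formed) = (1954 + D) − (2701) = −747 + D
Setting this equal to −143 kJ gives D = 604 kJ/mol.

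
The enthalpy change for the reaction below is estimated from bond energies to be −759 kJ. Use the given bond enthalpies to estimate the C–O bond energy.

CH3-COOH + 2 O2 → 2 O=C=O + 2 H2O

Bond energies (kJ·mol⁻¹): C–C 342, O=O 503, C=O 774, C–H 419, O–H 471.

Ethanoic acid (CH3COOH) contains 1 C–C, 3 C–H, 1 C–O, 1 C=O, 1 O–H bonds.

D(C–O) ≈ 371 kJ/mol

Let D be the C–O bond energy.
Σ(broken) = 1×342 + 3×419 + 1×D + 1×774 + 1×471 + 2×503 = 3850 + D
Σ(formed) = 4×774 + 4×471 = 4980
ΔH = Σ(broken) − Σ(formed) = (3850 + D) − (4980) = −1130 + D
Setting this equal to −759 kJ gives D = 371 kJ/mol.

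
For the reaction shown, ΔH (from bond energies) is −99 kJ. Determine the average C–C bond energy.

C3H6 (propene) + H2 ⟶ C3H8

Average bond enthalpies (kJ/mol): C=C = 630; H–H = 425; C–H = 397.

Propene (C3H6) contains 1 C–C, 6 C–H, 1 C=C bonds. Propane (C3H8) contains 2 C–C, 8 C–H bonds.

Let D be the C–C bond energy.
Σ(broken) = 1×D + 6×397 + 1×630 + 1×425 = 3437 + D
Σ(formed) = 2×D + 8×397 = 3176 + 2D
ΔH = Σ(broken) − Σ(formed) = (3437 + D) − (3176 + 2D) = +261 − D
Setting this equal to −99 kJ gives D = 360 kJ/mol.

D(C–C) ≈ 360 kJ/mol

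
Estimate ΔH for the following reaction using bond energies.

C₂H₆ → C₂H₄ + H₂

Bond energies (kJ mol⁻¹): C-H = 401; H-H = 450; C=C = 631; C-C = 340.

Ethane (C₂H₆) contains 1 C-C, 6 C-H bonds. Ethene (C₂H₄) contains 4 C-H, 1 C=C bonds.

Bonds broken (reactants):
  C-C: 1 × 340 = 340
  C-H: 6 × 401 = 2406
  Σ(broken) = 2746 kJ
Bonds formed (products):
  C-H: 4 × 401 = 1604
  C=C: 1 × 631 = 631
  H-H: 1 × 450 = 450
  Σ(formed) = 2685 kJ
ΔH = Σ(broken) − Σ(formed) = 2746 − 2685 = +61 kJ

ΔH ≈ +61 kJ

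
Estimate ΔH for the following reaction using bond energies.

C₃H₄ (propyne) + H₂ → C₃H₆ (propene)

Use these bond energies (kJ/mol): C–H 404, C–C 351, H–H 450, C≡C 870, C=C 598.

Bonds broken (reactants):
  C≡C: 1 × 870 = 870
  C–C: 1 × 351 = 351
  C–H: 4 × 404 = 1616
  H–H: 1 × 450 = 450
  Σ(broken) = 3287 kJ
Bonds formed (products):
  C–C: 1 × 351 = 351
  C–H: 6 × 404 = 2424
  C=C: 1 × 598 = 598
  Σ(formed) = 3373 kJ
ΔH = Σ(broken) − Σ(formed) = 3287 − 3373 = −86 kJ

ΔH ≈ −86 kJ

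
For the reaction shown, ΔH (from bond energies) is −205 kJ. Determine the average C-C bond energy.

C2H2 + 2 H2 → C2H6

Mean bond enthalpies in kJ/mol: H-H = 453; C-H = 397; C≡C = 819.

D(C-C) ≈ 342 kJ/mol

Let D be the C-C bond energy.
Σ(broken) = 1×819 + 2×397 + 2×453 = 2519
Σ(formed) = 1×D + 6×397 = 2382 + D
ΔH = Σ(broken) − Σ(formed) = (2519) − (2382 + D) = +137 − D
Setting this equal to −205 kJ gives D = 342 kJ/mol.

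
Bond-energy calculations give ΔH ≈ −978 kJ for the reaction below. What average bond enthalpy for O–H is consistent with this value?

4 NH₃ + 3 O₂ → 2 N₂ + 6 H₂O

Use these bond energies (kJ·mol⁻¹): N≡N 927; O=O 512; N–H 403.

D(O–H) ≈ 458 kJ/mol

Let D be the O–H bond energy.
Σ(broken) = 12×403 + 3×512 = 6372
Σ(formed) = 2×927 + 12×D = 1854 + 12D
ΔH = Σ(broken) − Σ(formed) = (6372) − (1854 + 12D) = +4518 − 12D
Setting this equal to −978 kJ gives 12D = 5496, so D = 458 kJ/mol.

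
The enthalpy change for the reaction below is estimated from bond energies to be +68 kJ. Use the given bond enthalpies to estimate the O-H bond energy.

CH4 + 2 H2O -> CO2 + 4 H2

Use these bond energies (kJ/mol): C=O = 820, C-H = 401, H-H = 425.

Let D be the O-H bond energy.
Σ(broken) = 4×401 + 4×D = 1604 + 4D
Σ(formed) = 2×820 + 4×425 = 3340
ΔH = Σ(broken) − Σ(formed) = (1604 + 4D) − (3340) = −1736 + 4D
Setting this equal to +68 kJ gives 4D = 1804, so D = 451 kJ/mol.

D(O-H) ≈ 451 kJ/mol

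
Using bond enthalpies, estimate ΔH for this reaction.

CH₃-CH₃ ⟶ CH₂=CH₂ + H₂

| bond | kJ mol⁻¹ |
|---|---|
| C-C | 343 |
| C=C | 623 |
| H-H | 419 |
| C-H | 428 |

Bonds broken (reactants):
  C-C: 1 × 343 = 343
  C-H: 6 × 428 = 2568
  Σ(broken) = 2911 kJ
Bonds formed (products):
  C-H: 4 × 428 = 1712
  C=C: 1 × 623 = 623
  H-H: 1 × 419 = 419
  Σ(formed) = 2754 kJ
ΔH = Σ(broken) − Σ(formed) = 2911 − 2754 = +157 kJ

ΔH ≈ +157 kJ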